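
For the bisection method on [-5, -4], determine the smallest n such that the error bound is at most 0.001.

We need (b-a)/2^n ≤ 0.001
(-4 - (-5))/2^n ≤ 0.001
1/2^n ≤ 0.001
2^n ≥ 1000
n ≥ log₂(1000) = 9.97
n ≥ 10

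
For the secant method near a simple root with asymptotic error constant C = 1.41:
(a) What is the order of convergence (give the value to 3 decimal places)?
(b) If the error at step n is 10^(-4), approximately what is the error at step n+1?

(a) Secant method has superlinear convergence with order φ = (1+√5)/2 ≈ 1.618.
    This means |e_{n+1}| ≈ C|e_n|^1.618.

(b) With |e_n| = 10^(-4) and C = 1.41:
    |e_{n+1}| ≈ 1.41 × (10^(-4))^1.618 = 1.41 × 10^(-6.47)

(a) ≈ 1.618 (golden ratio); (b) |e_{n+1}| ≈ 4.754e-07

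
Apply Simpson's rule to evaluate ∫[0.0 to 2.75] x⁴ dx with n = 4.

f(x) = x⁴
a = 0.0, b = 2.75, n = 4
h = (b - a)/n = 0.687500

Simpson's rule: (h/3)[f(x₀) + 4f(x₁) + 2f(x₂) + ... + f(xₙ)]

x_0 = 0.0000, f(x_0) = 0.000000, coefficient = 1
x_1 = 0.6875, f(x_1) = 0.223404, coefficient = 4
x_2 = 1.3750, f(x_2) = 3.574463, coefficient = 2
x_3 = 2.0625, f(x_3) = 18.095718, coefficient = 4
x_4 = 2.7500, f(x_4) = 57.191406, coefficient = 1

I ≈ (0.687500/3) × 137.616821 = 31.537188
Exact value: 31.455273
Error: 0.081915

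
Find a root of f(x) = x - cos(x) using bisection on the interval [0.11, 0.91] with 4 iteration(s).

f(x) = x - cos(x)
Initial interval: [0.11, 0.91]

Iteration 1:
  c_1 = (0.110000 + 0.910000)/2 = 0.510000
  f(c_1) = f(0.510000) = -0.362745
  f(a) × f(c) ≥ 0, new interval: [0.510000, 0.910000]
Iteration 2:
  c_2 = (0.510000 + 0.910000)/2 = 0.710000
  f(c_2) = f(0.710000) = -0.048362
  f(a) × f(c) ≥ 0, new interval: [0.710000, 0.910000]
Iteration 3:
  c_3 = (0.710000 + 0.910000)/2 = 0.810000
  f(c_3) = f(0.810000) = 0.120502
  f(a) × f(c) < 0, new interval: [0.710000, 0.810000]
Iteration 4:
  c_4 = (0.710000 + 0.810000)/2 = 0.760000
  f(c_4) = f(0.760000) = 0.035164
  f(a) × f(c) < 0, new interval: [0.710000, 0.760000]

After 4 iteration(s), the approximation is c_4 = 0.760000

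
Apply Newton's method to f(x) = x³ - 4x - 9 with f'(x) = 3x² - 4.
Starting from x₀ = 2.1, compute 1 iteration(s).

f(x) = x³ - 4x - 9
f'(x) = 3x² - 4
x₀ = 2.1

Newton-Raphson formula: x_{n+1} = x_n - f(x_n)/f'(x_n)

Iteration 1:
  f(2.100000) = -8.139000
  f'(2.100000) = 9.230000
  x_1 = 2.100000 - (-8.139000)/9.230000 = 2.981798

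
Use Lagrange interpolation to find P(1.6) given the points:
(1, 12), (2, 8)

Lagrange interpolation formula:
P(x) = Σ yᵢ × Lᵢ(x)
where Lᵢ(x) = Π_{j≠i} (x - xⱼ)/(xᵢ - xⱼ)

L_0(1.6) = (1.6 - 2)/(1 - 2) = 0.400000
L_1(1.6) = (1.6 - 1)/(2 - 1) = 0.600000

P(1.6) = 12×L_0(1.6) + 8×L_1(1.6)
P(1.6) = 9.600000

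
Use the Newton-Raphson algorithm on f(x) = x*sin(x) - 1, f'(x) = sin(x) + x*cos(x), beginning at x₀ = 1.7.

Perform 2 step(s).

f(x) = x*sin(x) - 1
f'(x) = sin(x) + x*cos(x)
x₀ = 1.7

Newton-Raphson formula: x_{n+1} = x_n - f(x_n)/f'(x_n)

Iteration 1:
  f(1.700000) = 0.685830
  f'(1.700000) = 0.772629
  x_1 = 1.700000 - 0.685830/0.772629 = 0.812342
Iteration 2:
  f(0.812342) = -0.410320
  f'(0.812342) = 1.284629
  x_2 = 0.812342 - (-0.410320)/1.284629 = 1.131750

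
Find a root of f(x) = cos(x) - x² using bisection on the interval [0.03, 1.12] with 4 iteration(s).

f(x) = cos(x) - x²
Initial interval: [0.03, 1.12]

Iteration 1:
  c_1 = (0.030000 + 1.120000)/2 = 0.575000
  f(c_1) = f(0.575000) = 0.508567
  f(a) × f(c) ≥ 0, new interval: [0.575000, 1.120000]
Iteration 2:
  c_2 = (0.575000 + 1.120000)/2 = 0.847500
  f(c_2) = f(0.847500) = -0.056397
  f(a) × f(c) < 0, new interval: [0.575000, 0.847500]
Iteration 3:
  c_3 = (0.575000 + 0.847500)/2 = 0.711250
  f(c_3) = f(0.711250) = 0.251670
  f(a) × f(c) ≥ 0, new interval: [0.711250, 0.847500]
Iteration 4:
  c_4 = (0.711250 + 0.847500)/2 = 0.779375
  f(c_4) = f(0.779375) = 0.103928
  f(a) × f(c) ≥ 0, new interval: [0.779375, 0.847500]

After 4 iteration(s), the approximation is c_4 = 0.779375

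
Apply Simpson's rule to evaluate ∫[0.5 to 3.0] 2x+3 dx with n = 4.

f(x) = 2x+3
a = 0.5, b = 3.0, n = 4
h = (b - a)/n = 0.625000

Simpson's rule: (h/3)[f(x₀) + 4f(x₁) + 2f(x₂) + ... + f(xₙ)]

x_0 = 0.5000, f(x_0) = 4.000000, coefficient = 1
x_1 = 1.1250, f(x_1) = 5.250000, coefficient = 4
x_2 = 1.7500, f(x_2) = 6.500000, coefficient = 2
x_3 = 2.3750, f(x_3) = 7.750000, coefficient = 4
x_4 = 3.0000, f(x_4) = 9.000000, coefficient = 1

I ≈ (0.625000/3) × 78.000000 = 16.250000
Exact value: 16.250000
Error: 0.000000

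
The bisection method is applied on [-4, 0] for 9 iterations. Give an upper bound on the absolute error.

Bisection error bound: |error| ≤ (b-a)/2^n
|error| ≤ (0 - (-4))/2^9 = 4/2^9
|error| ≤ 0.0078125000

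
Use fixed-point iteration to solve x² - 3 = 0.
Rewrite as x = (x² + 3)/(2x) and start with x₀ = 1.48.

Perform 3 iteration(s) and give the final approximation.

Equation: x² - 3 = 0
Fixed-point form: x = (x² + 3)/(2x)
x₀ = 1.48

x_1 = g(1.480000) = 1.753514
x_2 = g(1.753514) = 1.732182
x_3 = g(1.732182) = 1.732051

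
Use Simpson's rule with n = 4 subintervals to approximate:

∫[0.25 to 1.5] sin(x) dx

f(x) = sin(x)
a = 0.25, b = 1.5, n = 4
h = (b - a)/n = 0.312500

Simpson's rule: (h/3)[f(x₀) + 4f(x₁) + 2f(x₂) + ... + f(xₙ)]

x_0 = 0.2500, f(x_0) = 0.247404, coefficient = 1
x_1 = 0.5625, f(x_1) = 0.533303, coefficient = 4
x_2 = 0.8750, f(x_2) = 0.767544, coefficient = 2
x_3 = 1.1875, f(x_3) = 0.927437, coefficient = 4
x_4 = 1.5000, f(x_4) = 0.997495, coefficient = 1

I ≈ (0.312500/3) × 8.622944 = 0.898223
Exact value: 0.898175
Error: 0.000048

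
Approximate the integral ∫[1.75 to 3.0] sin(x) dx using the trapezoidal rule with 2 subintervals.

f(x) = sin(x)
a = 1.75, b = 3.0, n = 2
h = (b - a)/n = 0.625000

Trapezoidal rule: (h/2)[f(x₀) + 2f(x₁) + 2f(x₂) + ... + f(xₙ)]

x_0 = 1.7500, f(x_0) = 0.983986, coefficient = 1
x_1 = 2.3750, f(x_1) = 0.693685, coefficient = 2
x_2 = 3.0000, f(x_2) = 0.141120, coefficient = 1

I ≈ (0.625000/2) × 2.512476 = 0.785149
Exact value: 0.811746
Error: 0.026598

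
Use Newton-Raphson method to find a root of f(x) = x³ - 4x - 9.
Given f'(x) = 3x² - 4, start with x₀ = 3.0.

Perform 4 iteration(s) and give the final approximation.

f(x) = x³ - 4x - 9
f'(x) = 3x² - 4
x₀ = 3.0

Newton-Raphson formula: x_{n+1} = x_n - f(x_n)/f'(x_n)

Iteration 1:
  f(3.000000) = 6.000000
  f'(3.000000) = 23.000000
  x_1 = 3.000000 - 6.000000/23.000000 = 2.739130
Iteration 2:
  f(2.739130) = 0.594723
  f'(2.739130) = 18.508507
  x_2 = 2.739130 - 0.594723/18.508507 = 2.706998
Iteration 3:
  f(2.706998) = 0.008451
  f'(2.706998) = 17.983514
  x_3 = 2.706998 - 0.008451/17.983514 = 2.706528
Iteration 4:
  f(2.706528) = 0.000002
  f'(2.706528) = 17.975882
  x_4 = 2.706528 - 0.000002/17.975882 = 2.706528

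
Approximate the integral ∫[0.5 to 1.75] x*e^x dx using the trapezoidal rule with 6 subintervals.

f(x) = x*e^x
a = 0.5, b = 1.75, n = 6
h = (b - a)/n = 0.208333

Trapezoidal rule: (h/2)[f(x₀) + 2f(x₁) + 2f(x₂) + ... + f(xₙ)]

x_0 = 0.5000, f(x_0) = 0.824361, coefficient = 1
x_1 = 0.7083, f(x_1) = 1.438345, coefficient = 2
x_2 = 0.9167, f(x_2) = 2.292528, coefficient = 2
x_3 = 1.1250, f(x_3) = 3.465244, coefficient = 2
x_4 = 1.3333, f(x_4) = 5.058224, coefficient = 2
x_5 = 1.5417, f(x_5) = 7.203239, coefficient = 2
x_6 = 1.7500, f(x_6) = 10.070555, coefficient = 1

I ≈ (0.208333/2) × 49.810074 = 5.188549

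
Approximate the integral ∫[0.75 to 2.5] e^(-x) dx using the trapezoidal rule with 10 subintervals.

f(x) = e^(-x)
a = 0.75, b = 2.5, n = 10
h = (b - a)/n = 0.175000

Trapezoidal rule: (h/2)[f(x₀) + 2f(x₁) + 2f(x₂) + ... + f(xₙ)]

x_0 = 0.7500, f(x_0) = 0.472367, coefficient = 1
x_1 = 0.9250, f(x_1) = 0.396531, coefficient = 2
x_2 = 1.1000, f(x_2) = 0.332871, coefficient = 2
x_3 = 1.2750, f(x_3) = 0.279431, coefficient = 2
x_4 = 1.4500, f(x_4) = 0.234570, coefficient = 2
x_5 = 1.6250, f(x_5) = 0.196912, coefficient = 2
x_6 = 1.8000, f(x_6) = 0.165299, coefficient = 2
x_7 = 1.9750, f(x_7) = 0.138761, coefficient = 2
x_8 = 2.1500, f(x_8) = 0.116484, coefficient = 2
x_9 = 2.3250, f(x_9) = 0.097783, coefficient = 2
x_10 = 2.5000, f(x_10) = 0.082085, coefficient = 1

I ≈ (0.175000/2) × 4.471738 = 0.391277
Exact value: 0.390282
Error: 0.000996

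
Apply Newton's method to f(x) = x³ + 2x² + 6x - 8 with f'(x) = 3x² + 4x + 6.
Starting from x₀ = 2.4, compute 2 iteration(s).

f(x) = x³ + 2x² + 6x - 8
f'(x) = 3x² + 4x + 6
x₀ = 2.4

Newton-Raphson formula: x_{n+1} = x_n - f(x_n)/f'(x_n)

Iteration 1:
  f(2.400000) = 31.744000
  f'(2.400000) = 32.880000
  x_1 = 2.400000 - 31.744000/32.880000 = 1.434550
Iteration 2:
  f(1.434550) = 7.675374
  f'(1.434550) = 17.912000
  x_2 = 1.434550 - 7.675374/17.912000 = 1.006045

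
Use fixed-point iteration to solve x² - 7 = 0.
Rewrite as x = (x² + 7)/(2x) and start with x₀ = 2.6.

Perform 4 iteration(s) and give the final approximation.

Equation: x² - 7 = 0
Fixed-point form: x = (x² + 7)/(2x)
x₀ = 2.6

x_1 = g(2.600000) = 2.646154
x_2 = g(2.646154) = 2.645751
x_3 = g(2.645751) = 2.645751
x_4 = g(2.645751) = 2.645751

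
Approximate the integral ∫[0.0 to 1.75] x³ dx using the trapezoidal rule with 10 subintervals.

f(x) = x³
a = 0.0, b = 1.75, n = 10
h = (b - a)/n = 0.175000

Trapezoidal rule: (h/2)[f(x₀) + 2f(x₁) + 2f(x₂) + ... + f(xₙ)]

x_0 = 0.0000, f(x_0) = 0.000000, coefficient = 1
x_1 = 0.1750, f(x_1) = 0.005359, coefficient = 2
x_2 = 0.3500, f(x_2) = 0.042875, coefficient = 2
x_3 = 0.5250, f(x_3) = 0.144703, coefficient = 2
x_4 = 0.7000, f(x_4) = 0.343000, coefficient = 2
x_5 = 0.8750, f(x_5) = 0.669922, coefficient = 2
x_6 = 1.0500, f(x_6) = 1.157625, coefficient = 2
x_7 = 1.2250, f(x_7) = 1.838266, coefficient = 2
x_8 = 1.4000, f(x_8) = 2.744000, coefficient = 2
x_9 = 1.5750, f(x_9) = 3.906984, coefficient = 2
x_10 = 1.7500, f(x_10) = 5.359375, coefficient = 1

I ≈ (0.175000/2) × 27.064844 = 2.368174
Exact value: 2.344727
Error: 0.023447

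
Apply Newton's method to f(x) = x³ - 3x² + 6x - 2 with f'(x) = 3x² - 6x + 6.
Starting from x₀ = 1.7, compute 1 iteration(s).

f(x) = x³ - 3x² + 6x - 2
f'(x) = 3x² - 6x + 6
x₀ = 1.7

Newton-Raphson formula: x_{n+1} = x_n - f(x_n)/f'(x_n)

Iteration 1:
  f(1.700000) = 4.443000
  f'(1.700000) = 4.470000
  x_1 = 1.700000 - 4.443000/4.470000 = 0.706040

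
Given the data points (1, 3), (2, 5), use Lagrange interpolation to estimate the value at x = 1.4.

Lagrange interpolation formula:
P(x) = Σ yᵢ × Lᵢ(x)
where Lᵢ(x) = Π_{j≠i} (x - xⱼ)/(xᵢ - xⱼ)

L_0(1.4) = (1.4 - 2)/(1 - 2) = 0.600000
L_1(1.4) = (1.4 - 1)/(2 - 1) = 0.400000

P(1.4) = 3×L_0(1.4) + 5×L_1(1.4)
P(1.4) = 3.800000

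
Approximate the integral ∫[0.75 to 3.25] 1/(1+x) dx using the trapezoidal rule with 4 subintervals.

f(x) = 1/(1+x)
a = 0.75, b = 3.25, n = 4
h = (b - a)/n = 0.625000

Trapezoidal rule: (h/2)[f(x₀) + 2f(x₁) + 2f(x₂) + ... + f(xₙ)]

x_0 = 0.7500, f(x_0) = 0.571429, coefficient = 1
x_1 = 1.3750, f(x_1) = 0.421053, coefficient = 2
x_2 = 2.0000, f(x_2) = 0.333333, coefficient = 2
x_3 = 2.6250, f(x_3) = 0.275862, coefficient = 2
x_4 = 3.2500, f(x_4) = 0.235294, coefficient = 1

I ≈ (0.625000/2) × 2.867219 = 0.896006
Exact value: 0.887303
Error: 0.008703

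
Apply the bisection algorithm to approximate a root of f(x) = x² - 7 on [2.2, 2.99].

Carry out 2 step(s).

f(x) = x² - 7
Initial interval: [2.2, 2.99]

Iteration 1:
  c_1 = (2.200000 + 2.990000)/2 = 2.595000
  f(c_1) = f(2.595000) = -0.265975
  f(a) × f(c) ≥ 0, new interval: [2.595000, 2.990000]
Iteration 2:
  c_2 = (2.595000 + 2.990000)/2 = 2.792500
  f(c_2) = f(2.792500) = 0.798056
  f(a) × f(c) < 0, new interval: [2.595000, 2.792500]

After 2 iteration(s), the approximation is c_2 = 2.792500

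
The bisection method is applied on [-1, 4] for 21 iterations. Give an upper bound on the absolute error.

Bisection error bound: |error| ≤ (b-a)/2^n
|error| ≤ (4 - (-1))/2^21 = 5/2^21
|error| ≤ 0.0000023842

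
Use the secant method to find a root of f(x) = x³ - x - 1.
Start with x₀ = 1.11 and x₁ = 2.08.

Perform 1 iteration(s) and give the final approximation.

f(x) = x³ - x - 1
x₀ = 1.11, x₁ = 2.08

Secant formula: x_{n+1} = x_n - f(x_n)(x_n - x_{n-1})/(f(x_n) - f(x_{n-1}))

Iteration 1:
  f(1.110000) = -0.742369
  f(2.080000) = 5.918912
  x_2 = 2.080000 - 5.918912×(2.080000 - 1.110000)/(5.918912 - (-0.742369))
       = 1.218102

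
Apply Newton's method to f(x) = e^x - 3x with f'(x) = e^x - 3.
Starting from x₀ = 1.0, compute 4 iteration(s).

f(x) = e^x - 3x
f'(x) = e^x - 3
x₀ = 1.0

Newton-Raphson formula: x_{n+1} = x_n - f(x_n)/f'(x_n)

Iteration 1:
  f(1.000000) = -0.281718
  f'(1.000000) = -0.281718
  x_1 = 1.000000 - (-0.281718)/(-0.281718) = 0.000000
Iteration 2:
  f(0.000000) = 1.000000
  f'(0.000000) = -2.000000
  x_2 = 0.000000 - 1.000000/(-2.000000) = 0.500000
Iteration 3:
  f(0.500000) = 0.148721
  f'(0.500000) = -1.351279
  x_3 = 0.500000 - 0.148721/(-1.351279) = 0.610060
Iteration 4:
  f(0.610060) = 0.010362
  f'(0.610060) = -1.159459
  x_4 = 0.610060 - 0.010362/(-1.159459) = 0.618997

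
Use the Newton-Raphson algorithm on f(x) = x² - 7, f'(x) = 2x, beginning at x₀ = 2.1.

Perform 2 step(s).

f(x) = x² - 7
f'(x) = 2x
x₀ = 2.1

Newton-Raphson formula: x_{n+1} = x_n - f(x_n)/f'(x_n)

Iteration 1:
  f(2.100000) = -2.590000
  f'(2.100000) = 4.200000
  x_1 = 2.100000 - (-2.590000)/4.200000 = 2.716667
Iteration 2:
  f(2.716667) = 0.380278
  f'(2.716667) = 5.433333
  x_2 = 2.716667 - 0.380278/5.433333 = 2.646677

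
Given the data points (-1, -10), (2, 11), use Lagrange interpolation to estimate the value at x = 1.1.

Lagrange interpolation formula:
P(x) = Σ yᵢ × Lᵢ(x)
where Lᵢ(x) = Π_{j≠i} (x - xⱼ)/(xᵢ - xⱼ)

L_0(1.1) = (1.1 - 2)/(-1 - 2) = 0.300000
L_1(1.1) = (1.1 - (-1))/(2 - (-1)) = 0.700000

P(1.1) = (-10)×L_0(1.1) + 11×L_1(1.1)
P(1.1) = 4.700000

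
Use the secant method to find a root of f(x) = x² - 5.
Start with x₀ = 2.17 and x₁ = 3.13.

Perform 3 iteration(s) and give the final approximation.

f(x) = x² - 5
x₀ = 2.17, x₁ = 3.13

Secant formula: x_{n+1} = x_n - f(x_n)(x_n - x_{n-1})/(f(x_n) - f(x_{n-1}))

Iteration 1:
  f(2.170000) = -0.291100
  f(3.130000) = 4.796900
  x_2 = 3.130000 - 4.796900×(3.130000 - 2.170000)/(4.796900 - (-0.291100))
       = 2.224925
Iteration 2:
  f(3.130000) = 4.796900
  f(2.224925) = -0.049711
  x_3 = 2.224925 - (-0.049711)×(2.224925 - 3.130000)/(-0.049711 - 4.796900)
       = 2.234208
Iteration 3:
  f(2.224925) = -0.049711
  f(2.234208) = -0.008316
  x_4 = 2.234208 - (-0.008316)×(2.234208 - 2.224925)/(-0.008316 - (-0.049711))
       = 2.236073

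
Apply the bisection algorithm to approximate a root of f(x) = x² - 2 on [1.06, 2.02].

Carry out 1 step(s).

f(x) = x² - 2
Initial interval: [1.06, 2.02]

Iteration 1:
  c_1 = (1.060000 + 2.020000)/2 = 1.540000
  f(c_1) = f(1.540000) = 0.371600
  f(a) × f(c) < 0, new interval: [1.060000, 1.540000]

After 1 iteration(s), the approximation is c_1 = 1.540000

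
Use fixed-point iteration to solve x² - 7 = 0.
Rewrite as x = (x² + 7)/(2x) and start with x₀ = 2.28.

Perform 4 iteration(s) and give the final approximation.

Equation: x² - 7 = 0
Fixed-point form: x = (x² + 7)/(2x)
x₀ = 2.28

x_1 = g(2.280000) = 2.675088
x_2 = g(2.675088) = 2.645912
x_3 = g(2.645912) = 2.645751
x_4 = g(2.645751) = 2.645751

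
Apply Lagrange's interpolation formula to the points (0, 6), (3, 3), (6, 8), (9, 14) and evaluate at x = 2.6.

Lagrange interpolation formula:
P(x) = Σ yᵢ × Lᵢ(x)
where Lᵢ(x) = Π_{j≠i} (x - xⱼ)/(xᵢ - xⱼ)

L_0(2.6) = (2.6 - 3)/(0 - 3) × (2.6 - 6)/(0 - 6) × (2.6 - 9)/(0 - 9) = 0.053728
L_1(2.6) = (2.6 - 0)/(3 - 0) × (2.6 - 6)/(3 - 6) × (2.6 - 9)/(3 - 9) = 1.047704
L_2(2.6) = (2.6 - 0)/(6 - 0) × (2.6 - 3)/(6 - 3) × (2.6 - 9)/(6 - 9) = -0.123259
L_3(2.6) = (2.6 - 0)/(9 - 0) × (2.6 - 3)/(9 - 3) × (2.6 - 6)/(9 - 6) = 0.021827

P(2.6) = 6×L_0(2.6) + 3×L_1(2.6) + 8×L_2(2.6) + 14×L_3(2.6)
P(2.6) = 2.784988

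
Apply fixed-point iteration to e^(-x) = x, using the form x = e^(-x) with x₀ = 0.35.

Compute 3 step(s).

Equation: e^(-x) = x
Fixed-point form: x = e^(-x)
x₀ = 0.35

x_1 = g(0.350000) = 0.704688
x_2 = g(0.704688) = 0.494263
x_3 = g(0.494263) = 0.610020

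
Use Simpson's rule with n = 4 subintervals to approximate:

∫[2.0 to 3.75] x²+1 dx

f(x) = x²+1
a = 2.0, b = 3.75, n = 4
h = (b - a)/n = 0.437500

Simpson's rule: (h/3)[f(x₀) + 4f(x₁) + 2f(x₂) + ... + f(xₙ)]

x_0 = 2.0000, f(x_0) = 5.000000, coefficient = 1
x_1 = 2.4375, f(x_1) = 6.941406, coefficient = 4
x_2 = 2.8750, f(x_2) = 9.265625, coefficient = 2
x_3 = 3.3125, f(x_3) = 11.972656, coefficient = 4
x_4 = 3.7500, f(x_4) = 15.062500, coefficient = 1

I ≈ (0.437500/3) × 114.250000 = 16.661458
Exact value: 16.661458
Error: 0.000000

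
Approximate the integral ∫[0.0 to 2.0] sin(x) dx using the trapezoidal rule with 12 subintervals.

f(x) = sin(x)
a = 0.0, b = 2.0, n = 12
h = (b - a)/n = 0.166667

Trapezoidal rule: (h/2)[f(x₀) + 2f(x₁) + 2f(x₂) + ... + f(xₙ)]

x_0 = 0.0000, f(x_0) = 0.000000, coefficient = 1
x_1 = 0.1667, f(x_1) = 0.165896, coefficient = 2
x_2 = 0.3333, f(x_2) = 0.327195, coefficient = 2
x_3 = 0.5000, f(x_3) = 0.479426, coefficient = 2
x_4 = 0.6667, f(x_4) = 0.618370, coefficient = 2
x_5 = 0.8333, f(x_5) = 0.740177, coefficient = 2
x_6 = 1.0000, f(x_6) = 0.841471, coefficient = 2
x_7 = 1.1667, f(x_7) = 0.919445, coefficient = 2
x_8 = 1.3333, f(x_8) = 0.971938, coefficient = 2
x_9 = 1.5000, f(x_9) = 0.997495, coefficient = 2
x_10 = 1.6667, f(x_10) = 0.995408, coefficient = 2
x_11 = 1.8333, f(x_11) = 0.965735, coefficient = 2
x_12 = 2.0000, f(x_12) = 0.909297, coefficient = 1

I ≈ (0.166667/2) × 16.954406 = 1.412867
Exact value: 1.416147
Error: 0.003280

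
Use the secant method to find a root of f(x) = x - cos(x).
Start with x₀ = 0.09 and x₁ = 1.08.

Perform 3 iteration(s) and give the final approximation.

f(x) = x - cos(x)
x₀ = 0.09, x₁ = 1.08

Secant formula: x_{n+1} = x_n - f(x_n)(x_n - x_{n-1})/(f(x_n) - f(x_{n-1}))

Iteration 1:
  f(0.090000) = -0.905953
  f(1.080000) = 0.608672
  x_2 = 1.080000 - 0.608672×(1.080000 - 0.090000)/(0.608672 - (-0.905953))
       = 0.682156
Iteration 2:
  f(1.080000) = 0.608672
  f(0.682156) = -0.094060
  x_3 = 0.682156 - (-0.094060)×(0.682156 - 1.080000)/(-0.094060 - 0.608672)
       = 0.735407
Iteration 3:
  f(0.682156) = -0.094060
  f(0.735407) = -0.006151
  x_4 = 0.735407 - (-0.006151)×(0.735407 - 0.682156)/(-0.006151 - (-0.094060))
       = 0.739133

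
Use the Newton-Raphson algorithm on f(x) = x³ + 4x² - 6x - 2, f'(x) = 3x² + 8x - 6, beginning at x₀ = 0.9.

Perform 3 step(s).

f(x) = x³ + 4x² - 6x - 2
f'(x) = 3x² + 8x - 6
x₀ = 0.9

Newton-Raphson formula: x_{n+1} = x_n - f(x_n)/f'(x_n)

Iteration 1:
  f(0.900000) = -3.431000
  f'(0.900000) = 3.630000
  x_1 = 0.900000 - (-3.431000)/3.630000 = 1.845179
Iteration 2:
  f(1.845179) = 6.829924
  f'(1.845179) = 18.975490
  x_2 = 1.845179 - 6.829924/18.975490 = 1.485245
Iteration 3:
  f(1.485245) = 1.188722
  f'(1.485245) = 12.499819
  x_3 = 1.485245 - 1.188722/12.499819 = 1.390146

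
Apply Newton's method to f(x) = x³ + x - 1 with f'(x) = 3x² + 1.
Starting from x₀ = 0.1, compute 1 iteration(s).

f(x) = x³ + x - 1
f'(x) = 3x² + 1
x₀ = 0.1

Newton-Raphson formula: x_{n+1} = x_n - f(x_n)/f'(x_n)

Iteration 1:
  f(0.100000) = -0.899000
  f'(0.100000) = 1.030000
  x_1 = 0.100000 - (-0.899000)/1.030000 = 0.972816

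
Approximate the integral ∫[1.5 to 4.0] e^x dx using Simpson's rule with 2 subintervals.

f(x) = e^x
a = 1.5, b = 4.0, n = 2
h = (b - a)/n = 1.250000

Simpson's rule: (h/3)[f(x₀) + 4f(x₁) + 2f(x₂) + ... + f(xₙ)]

x_0 = 1.5000, f(x_0) = 4.481689, coefficient = 1
x_1 = 2.7500, f(x_1) = 15.642632, coefficient = 4
x_2 = 4.0000, f(x_2) = 54.598150, coefficient = 1

I ≈ (1.250000/3) × 121.650367 = 50.687653
Exact value: 50.116461
Error: 0.571192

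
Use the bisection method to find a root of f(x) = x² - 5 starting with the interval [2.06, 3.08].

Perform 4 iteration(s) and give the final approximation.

f(x) = x² - 5
Initial interval: [2.06, 3.08]

Iteration 1:
  c_1 = (2.060000 + 3.080000)/2 = 2.570000
  f(c_1) = f(2.570000) = 1.604900
  f(a) × f(c) < 0, new interval: [2.060000, 2.570000]
Iteration 2:
  c_2 = (2.060000 + 2.570000)/2 = 2.315000
  f(c_2) = f(2.315000) = 0.359225
  f(a) × f(c) < 0, new interval: [2.060000, 2.315000]
Iteration 3:
  c_3 = (2.060000 + 2.315000)/2 = 2.187500
  f(c_3) = f(2.187500) = -0.214844
  f(a) × f(c) ≥ 0, new interval: [2.187500, 2.315000]
Iteration 4:
  c_4 = (2.187500 + 2.315000)/2 = 2.251250
  f(c_4) = f(2.251250) = 0.068127
  f(a) × f(c) < 0, new interval: [2.187500, 2.251250]

After 4 iteration(s), the approximation is c_4 = 2.251250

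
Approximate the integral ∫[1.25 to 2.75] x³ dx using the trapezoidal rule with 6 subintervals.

f(x) = x³
a = 1.25, b = 2.75, n = 6
h = (b - a)/n = 0.250000

Trapezoidal rule: (h/2)[f(x₀) + 2f(x₁) + 2f(x₂) + ... + f(xₙ)]

x_0 = 1.2500, f(x_0) = 1.953125, coefficient = 1
x_1 = 1.5000, f(x_1) = 3.375000, coefficient = 2
x_2 = 1.7500, f(x_2) = 5.359375, coefficient = 2
x_3 = 2.0000, f(x_3) = 8.000000, coefficient = 2
x_4 = 2.2500, f(x_4) = 11.390625, coefficient = 2
x_5 = 2.5000, f(x_5) = 15.625000, coefficient = 2
x_6 = 2.7500, f(x_6) = 20.796875, coefficient = 1

I ≈ (0.250000/2) × 110.250000 = 13.781250
Exact value: 13.687500
Error: 0.093750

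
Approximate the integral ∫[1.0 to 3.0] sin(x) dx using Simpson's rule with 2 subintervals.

f(x) = sin(x)
a = 1.0, b = 3.0, n = 2
h = (b - a)/n = 1.000000

Simpson's rule: (h/3)[f(x₀) + 4f(x₁) + 2f(x₂) + ... + f(xₙ)]

x_0 = 1.0000, f(x_0) = 0.841471, coefficient = 1
x_1 = 2.0000, f(x_1) = 0.909297, coefficient = 4
x_2 = 3.0000, f(x_2) = 0.141120, coefficient = 1

I ≈ (1.000000/3) × 4.619781 = 1.539927
Exact value: 1.530295
Error: 0.009632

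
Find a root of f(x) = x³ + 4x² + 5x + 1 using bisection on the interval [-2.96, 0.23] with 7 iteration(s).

f(x) = x³ + 4x² + 5x + 1
Initial interval: [-2.96, 0.23]

Iteration 1:
  c_1 = (-2.960000 + 0.230000)/2 = -1.365000
  f(c_1) = f(-1.365000) = -0.915402
  f(a) × f(c) ≥ 0, new interval: [-1.365000, 0.230000]
Iteration 2:
  c_2 = (-1.365000 + 0.230000)/2 = -0.567500
  f(c_2) = f(-0.567500) = -0.732042
  f(a) × f(c) ≥ 0, new interval: [-0.567500, 0.230000]
Iteration 3:
  c_3 = (-0.567500 + 0.230000)/2 = -0.168750
  f(c_3) = f(-0.168750) = 0.265351
  f(a) × f(c) < 0, new interval: [-0.567500, -0.168750]
Iteration 4:
  c_4 = (-0.567500 + (-0.168750))/2 = -0.368125
  f(c_4) = f(-0.368125) = -0.348448
  f(a) × f(c) ≥ 0, new interval: [-0.368125, -0.168750]
Iteration 5:
  c_5 = (-0.368125 + (-0.168750))/2 = -0.268437
  f(c_5) = f(-0.268437) = -0.073296
  f(a) × f(c) ≥ 0, new interval: [-0.268437, -0.168750]
Iteration 6:
  c_6 = (-0.268437 + (-0.168750))/2 = -0.218594
  f(c_6) = f(-0.218594) = 0.087719
  f(a) × f(c) < 0, new interval: [-0.268437, -0.218594]
Iteration 7:
  c_7 = (-0.268437 + (-0.218594))/2 = -0.243516
  f(c_7) = f(-0.243516) = 0.005181
  f(a) × f(c) < 0, new interval: [-0.268437, -0.243516]

After 7 iteration(s), the approximation is c_7 = -0.243516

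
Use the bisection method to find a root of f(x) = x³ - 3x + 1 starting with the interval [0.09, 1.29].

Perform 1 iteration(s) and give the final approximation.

f(x) = x³ - 3x + 1
Initial interval: [0.09, 1.29]

Iteration 1:
  c_1 = (0.090000 + 1.290000)/2 = 0.690000
  f(c_1) = f(0.690000) = -0.741491
  f(a) × f(c) < 0, new interval: [0.090000, 0.690000]

After 1 iteration(s), the approximation is c_1 = 0.690000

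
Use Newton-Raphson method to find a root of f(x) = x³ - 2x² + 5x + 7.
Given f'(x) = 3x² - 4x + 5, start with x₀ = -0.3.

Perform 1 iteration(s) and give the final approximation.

f(x) = x³ - 2x² + 5x + 7
f'(x) = 3x² - 4x + 5
x₀ = -0.3

Newton-Raphson formula: x_{n+1} = x_n - f(x_n)/f'(x_n)

Iteration 1:
  f(-0.300000) = 5.293000
  f'(-0.300000) = 6.470000
  x_1 = -0.300000 - 5.293000/6.470000 = -1.118083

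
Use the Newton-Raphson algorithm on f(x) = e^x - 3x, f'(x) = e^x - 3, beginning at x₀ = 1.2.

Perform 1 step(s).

f(x) = e^x - 3x
f'(x) = e^x - 3
x₀ = 1.2

Newton-Raphson formula: x_{n+1} = x_n - f(x_n)/f'(x_n)

Iteration 1:
  f(1.200000) = -0.279883
  f'(1.200000) = 0.320117
  x_1 = 1.200000 - (-0.279883)/0.320117 = 2.074315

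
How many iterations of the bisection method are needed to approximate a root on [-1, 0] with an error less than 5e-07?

We need (b-a)/2^n ≤ 5e-07
(0 - (-1))/2^n ≤ 5e-07
1/2^n ≤ 5e-07
2^n ≥ 2000000
n ≥ log₂(2000000) = 20.93
n ≥ 21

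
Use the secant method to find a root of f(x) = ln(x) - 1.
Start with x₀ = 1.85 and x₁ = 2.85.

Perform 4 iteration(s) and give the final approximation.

f(x) = ln(x) - 1
x₀ = 1.85, x₁ = 2.85

Secant formula: x_{n+1} = x_n - f(x_n)(x_n - x_{n-1})/(f(x_n) - f(x_{n-1}))

Iteration 1:
  f(1.850000) = -0.384814
  f(2.850000) = 0.047319
  x_2 = 2.850000 - 0.047319×(2.850000 - 1.850000)/(0.047319 - (-0.384814))
       = 2.740499
Iteration 2:
  f(2.850000) = 0.047319
  f(2.740499) = 0.008140
  x_3 = 2.740499 - 0.008140×(2.740499 - 2.850000)/(0.008140 - 0.047319)
       = 2.717749
Iteration 3:
  f(2.740499) = 0.008140
  f(2.717749) = -0.000196
  x_4 = 2.717749 - (-0.000196)×(2.717749 - 2.740499)/(-0.000196 - 0.008140)
       = 2.718284
Iteration 4:
  f(2.717749) = -0.000196
  f(2.718284) = 0.000001
  x_5 = 2.718284 - 0.000001×(2.718284 - 2.717749)/(0.000001 - (-0.000196))
       = 2.718282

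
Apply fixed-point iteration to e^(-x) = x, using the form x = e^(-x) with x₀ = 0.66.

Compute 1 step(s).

Equation: e^(-x) = x
Fixed-point form: x = e^(-x)
x₀ = 0.66

x_1 = g(0.660000) = 0.516851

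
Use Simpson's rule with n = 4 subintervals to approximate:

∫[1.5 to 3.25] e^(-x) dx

f(x) = e^(-x)
a = 1.5, b = 3.25, n = 4
h = (b - a)/n = 0.437500

Simpson's rule: (h/3)[f(x₀) + 4f(x₁) + 2f(x₂) + ... + f(xₙ)]

x_0 = 1.5000, f(x_0) = 0.223130, coefficient = 1
x_1 = 1.9375, f(x_1) = 0.144064, coefficient = 4
x_2 = 2.3750, f(x_2) = 0.093014, coefficient = 2
x_3 = 2.8125, f(x_3) = 0.060055, coefficient = 4
x_4 = 3.2500, f(x_4) = 0.038774, coefficient = 1

I ≈ (0.437500/3) × 1.264407 = 0.184393
Exact value: 0.184356
Error: 0.000037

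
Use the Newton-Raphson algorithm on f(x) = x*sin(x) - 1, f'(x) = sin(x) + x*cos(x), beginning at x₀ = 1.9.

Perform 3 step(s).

f(x) = x*sin(x) - 1
f'(x) = sin(x) + x*cos(x)
x₀ = 1.9

Newton-Raphson formula: x_{n+1} = x_n - f(x_n)/f'(x_n)

Iteration 1:
  f(1.900000) = 0.797970
  f'(1.900000) = 0.332050
  x_1 = 1.900000 - 0.797970/0.332050 = -0.503163
Iteration 2:
  f(-0.503163) = -0.757375
  f'(-0.503163) = -0.923001
  x_2 = -0.503163 - (-0.757375)/(-0.923001) = -1.323720
Iteration 3:
  f(-1.323720) = 0.283521
  f'(-1.323720) = -1.293374
  x_3 = -1.323720 - 0.283521/(-1.293374) = -1.104510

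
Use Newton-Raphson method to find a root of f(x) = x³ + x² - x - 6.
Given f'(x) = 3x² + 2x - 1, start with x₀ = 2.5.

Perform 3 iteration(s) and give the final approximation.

f(x) = x³ + x² - x - 6
f'(x) = 3x² + 2x - 1
x₀ = 2.5

Newton-Raphson formula: x_{n+1} = x_n - f(x_n)/f'(x_n)

Iteration 1:
  f(2.500000) = 13.375000
  f'(2.500000) = 22.750000
  x_1 = 2.500000 - 13.375000/22.750000 = 1.912088
Iteration 2:
  f(1.912088) = 2.734739
  f'(1.912088) = 13.792416
  x_2 = 1.912088 - 2.734739/13.792416 = 1.713809
Iteration 3:
  f(1.713809) = 0.257037
  f'(1.713809) = 11.239047
  x_3 = 1.713809 - 0.257037/11.239047 = 1.690939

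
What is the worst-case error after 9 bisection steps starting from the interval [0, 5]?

Bisection error bound: |error| ≤ (b-a)/2^n
|error| ≤ (5 - 0)/2^9 = 5/2^9
|error| ≤ 0.0097656250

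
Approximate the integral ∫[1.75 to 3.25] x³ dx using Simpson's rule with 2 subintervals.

f(x) = x³
a = 1.75, b = 3.25, n = 2
h = (b - a)/n = 0.750000

Simpson's rule: (h/3)[f(x₀) + 4f(x₁) + 2f(x₂) + ... + f(xₙ)]

x_0 = 1.7500, f(x_0) = 5.359375, coefficient = 1
x_1 = 2.5000, f(x_1) = 15.625000, coefficient = 4
x_2 = 3.2500, f(x_2) = 34.328125, coefficient = 1

I ≈ (0.750000/3) × 102.187500 = 25.546875
Exact value: 25.546875
Error: 0.000000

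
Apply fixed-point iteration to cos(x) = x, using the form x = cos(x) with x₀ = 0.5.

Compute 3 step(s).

Equation: cos(x) = x
Fixed-point form: x = cos(x)
x₀ = 0.5

x_1 = g(0.500000) = 0.877583
x_2 = g(0.877583) = 0.639012
x_3 = g(0.639012) = 0.802685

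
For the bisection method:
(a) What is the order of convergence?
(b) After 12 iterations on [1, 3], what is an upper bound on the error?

(a) Bisection has linear (order 1) convergence; the error is halved each step.

(b) Error bound = (b-a)/2^n = (3 - 1)/2^{12}
    = 2/2^{12}

(a) 1 (linear); (b) error ≤ 4.88e-04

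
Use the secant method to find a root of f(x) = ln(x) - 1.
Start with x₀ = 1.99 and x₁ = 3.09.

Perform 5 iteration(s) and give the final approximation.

f(x) = ln(x) - 1
x₀ = 1.99, x₁ = 3.09

Secant formula: x_{n+1} = x_n - f(x_n)(x_n - x_{n-1})/(f(x_n) - f(x_{n-1}))

Iteration 1:
  f(1.990000) = -0.311865
  f(3.090000) = 0.128171
  x_2 = 3.090000 - 0.128171×(3.090000 - 1.990000)/(0.128171 - (-0.311865))
       = 2.769599
Iteration 2:
  f(3.090000) = 0.128171
  f(2.769599) = 0.018702
  x_3 = 2.769599 - 0.018702×(2.769599 - 3.090000)/(0.018702 - 0.128171)
       = 2.714859
Iteration 3:
  f(2.769599) = 0.018702
  f(2.714859) = -0.001260
  x_4 = 2.714859 - (-0.001260)×(2.714859 - 2.769599)/(-0.001260 - 0.018702)
       = 2.718314
Iteration 4:
  f(2.714859) = -0.001260
  f(2.718314) = 0.000012
  x_5 = 2.718314 - 0.000012×(2.718314 - 2.714859)/(0.000012 - (-0.001260))
       = 2.718282
Iteration 5:
  f(2.718314) = 0.000012
  f(2.718282) = 0.000000
  x_6 = 2.718282 - 0.000000×(2.718282 - 2.718314)/(0.000000 - 0.000012)
       = 2.718282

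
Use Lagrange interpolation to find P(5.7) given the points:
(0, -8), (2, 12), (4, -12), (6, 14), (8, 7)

Lagrange interpolation formula:
P(x) = Σ yᵢ × Lᵢ(x)
where Lᵢ(x) = Π_{j≠i} (x - xⱼ)/(xᵢ - xⱼ)

L_0(5.7) = (5.7 - 2)/(0 - 2) × (5.7 - 4)/(0 - 4) × (5.7 - 6)/(0 - 6) × (5.7 - 8)/(0 - 8) = 0.011302
L_1(5.7) = (5.7 - 0)/(2 - 0) × (5.7 - 4)/(2 - 4) × (5.7 - 6)/(2 - 6) × (5.7 - 8)/(2 - 8) = -0.069647
L_2(5.7) = (5.7 - 0)/(4 - 0) × (5.7 - 2)/(4 - 2) × (5.7 - 6)/(4 - 6) × (5.7 - 8)/(4 - 8) = 0.227377
L_3(5.7) = (5.7 - 0)/(6 - 0) × (5.7 - 2)/(6 - 2) × (5.7 - 4)/(6 - 4) × (5.7 - 8)/(6 - 8) = 0.858978
L_4(5.7) = (5.7 - 0)/(8 - 0) × (5.7 - 2)/(8 - 2) × (5.7 - 4)/(8 - 4) × (5.7 - 6)/(8 - 6) = -0.028010

P(5.7) = (-8)×L_0(5.7) + 12×L_1(5.7) + (-12)×L_2(5.7) + 14×L_3(5.7) + 7×L_4(5.7)
P(5.7) = 8.174923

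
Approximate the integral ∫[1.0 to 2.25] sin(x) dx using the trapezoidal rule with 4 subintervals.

f(x) = sin(x)
a = 1.0, b = 2.25, n = 4
h = (b - a)/n = 0.312500

Trapezoidal rule: (h/2)[f(x₀) + 2f(x₁) + 2f(x₂) + ... + f(xₙ)]

x_0 = 1.0000, f(x_0) = 0.841471, coefficient = 1
x_1 = 1.3125, f(x_1) = 0.966827, coefficient = 2
x_2 = 1.6250, f(x_2) = 0.998531, coefficient = 2
x_3 = 1.9375, f(x_3) = 0.933514, coefficient = 2
x_4 = 2.2500, f(x_4) = 0.778073, coefficient = 1

I ≈ (0.312500/2) × 7.417289 = 1.158951
Exact value: 1.168476
Error: 0.009525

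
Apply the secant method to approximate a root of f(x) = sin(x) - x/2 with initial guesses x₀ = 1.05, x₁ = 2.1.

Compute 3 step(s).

f(x) = sin(x) - x/2
x₀ = 1.05, x₁ = 2.1

Secant formula: x_{n+1} = x_n - f(x_n)(x_n - x_{n-1})/(f(x_n) - f(x_{n-1}))

Iteration 1:
  f(1.050000) = 0.342423
  f(2.100000) = -0.186791
  x_2 = 2.100000 - (-0.186791)×(2.100000 - 1.050000)/(-0.186791 - 0.342423)
       = 1.729393
Iteration 2:
  f(2.100000) = -0.186791
  f(1.729393) = 0.122753
  x_3 = 1.729393 - 0.122753×(1.729393 - 2.100000)/(0.122753 - (-0.186791))
       = 1.876362
Iteration 3:
  f(1.729393) = 0.122753
  f(1.876362) = 0.015496
  x_4 = 1.876362 - 0.015496×(1.876362 - 1.729393)/(0.015496 - 0.122753)
       = 1.897595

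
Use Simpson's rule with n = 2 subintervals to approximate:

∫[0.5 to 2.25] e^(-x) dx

f(x) = e^(-x)
a = 0.5, b = 2.25, n = 2
h = (b - a)/n = 0.875000

Simpson's rule: (h/3)[f(x₀) + 4f(x₁) + 2f(x₂) + ... + f(xₙ)]

x_0 = 0.5000, f(x_0) = 0.606531, coefficient = 1
x_1 = 1.3750, f(x_1) = 0.252840, coefficient = 4
x_2 = 2.2500, f(x_2) = 0.105399, coefficient = 1

I ≈ (0.875000/3) × 1.723288 = 0.502626
Exact value: 0.501131
Error: 0.001494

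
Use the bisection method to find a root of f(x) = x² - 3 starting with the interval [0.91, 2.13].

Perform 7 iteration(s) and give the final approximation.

f(x) = x² - 3
Initial interval: [0.91, 2.13]

Iteration 1:
  c_1 = (0.910000 + 2.130000)/2 = 1.520000
  f(c_1) = f(1.520000) = -0.689600
  f(a) × f(c) ≥ 0, new interval: [1.520000, 2.130000]
Iteration 2:
  c_2 = (1.520000 + 2.130000)/2 = 1.825000
  f(c_2) = f(1.825000) = 0.330625
  f(a) × f(c) < 0, new interval: [1.520000, 1.825000]
Iteration 3:
  c_3 = (1.520000 + 1.825000)/2 = 1.672500
  f(c_3) = f(1.672500) = -0.202744
  f(a) × f(c) ≥ 0, new interval: [1.672500, 1.825000]
Iteration 4:
  c_4 = (1.672500 + 1.825000)/2 = 1.748750
  f(c_4) = f(1.748750) = 0.058127
  f(a) × f(c) < 0, new interval: [1.672500, 1.748750]
Iteration 5:
  c_5 = (1.672500 + 1.748750)/2 = 1.710625
  f(c_5) = f(1.710625) = -0.073762
  f(a) × f(c) ≥ 0, new interval: [1.710625, 1.748750]
Iteration 6:
  c_6 = (1.710625 + 1.748750)/2 = 1.729687
  f(c_6) = f(1.729687) = -0.008181
  f(a) × f(c) ≥ 0, new interval: [1.729687, 1.748750]
Iteration 7:
  c_7 = (1.729687 + 1.748750)/2 = 1.739219
  f(c_7) = f(1.739219) = 0.024882
  f(a) × f(c) < 0, new interval: [1.729687, 1.739219]

After 7 iteration(s), the approximation is c_7 = 1.739219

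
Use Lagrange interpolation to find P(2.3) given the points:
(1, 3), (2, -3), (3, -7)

Lagrange interpolation formula:
P(x) = Σ yᵢ × Lᵢ(x)
where Lᵢ(x) = Π_{j≠i} (x - xⱼ)/(xᵢ - xⱼ)

L_0(2.3) = (2.3 - 2)/(1 - 2) × (2.3 - 3)/(1 - 3) = -0.105000
L_1(2.3) = (2.3 - 1)/(2 - 1) × (2.3 - 3)/(2 - 3) = 0.910000
L_2(2.3) = (2.3 - 1)/(3 - 1) × (2.3 - 2)/(3 - 2) = 0.195000

P(2.3) = 3×L_0(2.3) + (-3)×L_1(2.3) + (-7)×L_2(2.3)
P(2.3) = -4.410000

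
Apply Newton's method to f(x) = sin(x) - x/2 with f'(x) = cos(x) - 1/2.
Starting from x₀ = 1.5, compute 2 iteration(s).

f(x) = sin(x) - x/2
f'(x) = cos(x) - 1/2
x₀ = 1.5

Newton-Raphson formula: x_{n+1} = x_n - f(x_n)/f'(x_n)

Iteration 1:
  f(1.500000) = 0.247495
  f'(1.500000) = -0.429263
  x_1 = 1.500000 - 0.247495/(-0.429263) = 2.076558
Iteration 2:
  f(2.076558) = -0.163473
  f'(2.076558) = -0.984474
  x_2 = 2.076558 - (-0.163473)/(-0.984474) = 1.910507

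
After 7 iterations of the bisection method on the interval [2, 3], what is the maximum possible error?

Bisection error bound: |error| ≤ (b-a)/2^n
|error| ≤ (3 - 2)/2^7 = 1/2^7
|error| ≤ 0.0078125000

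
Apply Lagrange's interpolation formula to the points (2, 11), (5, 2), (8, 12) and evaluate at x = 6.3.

Lagrange interpolation formula:
P(x) = Σ yᵢ × Lᵢ(x)
where Lᵢ(x) = Π_{j≠i} (x - xⱼ)/(xᵢ - xⱼ)

L_0(6.3) = (6.3 - 5)/(2 - 5) × (6.3 - 8)/(2 - 8) = -0.122778
L_1(6.3) = (6.3 - 2)/(5 - 2) × (6.3 - 8)/(5 - 8) = 0.812222
L_2(6.3) = (6.3 - 2)/(8 - 2) × (6.3 - 5)/(8 - 5) = 0.310556

P(6.3) = 11×L_0(6.3) + 2×L_1(6.3) + 12×L_2(6.3)
P(6.3) = 4.000556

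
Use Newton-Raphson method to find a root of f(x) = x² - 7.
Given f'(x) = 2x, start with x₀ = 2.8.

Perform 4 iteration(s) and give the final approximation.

f(x) = x² - 7
f'(x) = 2x
x₀ = 2.8

Newton-Raphson formula: x_{n+1} = x_n - f(x_n)/f'(x_n)

Iteration 1:
  f(2.800000) = 0.840000
  f'(2.800000) = 5.600000
  x_1 = 2.800000 - 0.840000/5.600000 = 2.650000
Iteration 2:
  f(2.650000) = 0.022500
  f'(2.650000) = 5.300000
  x_2 = 2.650000 - 0.022500/5.300000 = 2.645755
Iteration 3:
  f(2.645755) = 0.000018
  f'(2.645755) = 5.291509
  x_3 = 2.645755 - 0.000018/5.291509 = 2.645751
Iteration 4:
  f(2.645751) = 0.000000
  f'(2.645751) = 5.291503
  x_4 = 2.645751 - 0.000000/5.291503 = 2.645751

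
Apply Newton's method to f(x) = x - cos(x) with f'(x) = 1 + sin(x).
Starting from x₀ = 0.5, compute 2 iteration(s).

f(x) = x - cos(x)
f'(x) = 1 + sin(x)
x₀ = 0.5

Newton-Raphson formula: x_{n+1} = x_n - f(x_n)/f'(x_n)

Iteration 1:
  f(0.500000) = -0.377583
  f'(0.500000) = 1.479426
  x_1 = 0.500000 - (-0.377583)/1.479426 = 0.755222
Iteration 2:
  f(0.755222) = 0.027103
  f'(0.755222) = 1.685451
  x_2 = 0.755222 - 0.027103/1.685451 = 0.739142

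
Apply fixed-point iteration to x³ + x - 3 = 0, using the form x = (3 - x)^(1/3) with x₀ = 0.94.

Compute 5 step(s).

Equation: x³ + x - 3 = 0
Fixed-point form: x = (3 - x)^(1/3)
x₀ = 0.94

x_1 = g(0.940000) = 1.272396
x_2 = g(1.272396) = 1.199908
x_3 = g(1.199908) = 1.216461
x_4 = g(1.216461) = 1.212721
x_5 = g(1.212721) = 1.213568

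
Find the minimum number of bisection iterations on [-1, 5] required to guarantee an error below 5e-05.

We need (b-a)/2^n ≤ 5e-05
(5 - (-1))/2^n ≤ 5e-05
6/2^n ≤ 5e-05
2^n ≥ 120000
n ≥ log₂(120000) = 16.87
n ≥ 17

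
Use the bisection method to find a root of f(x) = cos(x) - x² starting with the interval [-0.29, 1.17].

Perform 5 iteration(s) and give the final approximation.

f(x) = cos(x) - x²
Initial interval: [-0.29, 1.17]

Iteration 1:
  c_1 = (-0.290000 + 1.170000)/2 = 0.440000
  f(c_1) = f(0.440000) = 0.711152
  f(a) × f(c) ≥ 0, new interval: [0.440000, 1.170000]
Iteration 2:
  c_2 = (0.440000 + 1.170000)/2 = 0.805000
  f(c_2) = f(0.805000) = 0.045086
  f(a) × f(c) ≥ 0, new interval: [0.805000, 1.170000]
Iteration 3:
  c_3 = (0.805000 + 1.170000)/2 = 0.987500
  f(c_3) = f(0.987500) = -0.424378
  f(a) × f(c) < 0, new interval: [0.805000, 0.987500]
Iteration 4:
  c_4 = (0.805000 + 0.987500)/2 = 0.896250
  f(c_4) = f(0.896250) = -0.178721
  f(a) × f(c) < 0, new interval: [0.805000, 0.896250]
Iteration 5:
  c_5 = (0.805000 + 0.896250)/2 = 0.850625
  f(c_5) = f(0.850625) = -0.064049
  f(a) × f(c) < 0, new interval: [0.805000, 0.850625]

After 5 iteration(s), the approximation is c_5 = 0.850625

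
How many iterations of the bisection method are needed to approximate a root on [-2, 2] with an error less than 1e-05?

We need (b-a)/2^n ≤ 1e-05
(2 - (-2))/2^n ≤ 1e-05
4/2^n ≤ 1e-05
2^n ≥ 400000
n ≥ log₂(400000) = 18.61
n ≥ 19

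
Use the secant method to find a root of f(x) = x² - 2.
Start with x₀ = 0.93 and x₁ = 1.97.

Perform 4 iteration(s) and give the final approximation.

f(x) = x² - 2
x₀ = 0.93, x₁ = 1.97

Secant formula: x_{n+1} = x_n - f(x_n)(x_n - x_{n-1})/(f(x_n) - f(x_{n-1}))

Iteration 1:
  f(0.930000) = -1.135100
  f(1.970000) = 1.880900
  x_2 = 1.970000 - 1.880900×(1.970000 - 0.930000)/(1.880900 - (-1.135100))
       = 1.321414
Iteration 2:
  f(1.970000) = 1.880900
  f(1.321414) = -0.253866
  x_3 = 1.321414 - (-0.253866)×(1.321414 - 1.970000)/(-0.253866 - 1.880900)
       = 1.398543
Iteration 3:
  f(1.321414) = -0.253866
  f(1.398543) = -0.044076
  x_4 = 1.398543 - (-0.044076)×(1.398543 - 1.321414)/(-0.044076 - (-0.253866))
       = 1.414748
Iteration 4:
  f(1.398543) = -0.044076
  f(1.414748) = 0.001512
  x_5 = 1.414748 - 0.001512×(1.414748 - 1.398543)/(0.001512 - (-0.044076))
       = 1.414211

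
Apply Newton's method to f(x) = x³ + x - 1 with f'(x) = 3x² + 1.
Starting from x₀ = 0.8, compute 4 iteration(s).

f(x) = x³ + x - 1
f'(x) = 3x² + 1
x₀ = 0.8

Newton-Raphson formula: x_{n+1} = x_n - f(x_n)/f'(x_n)

Iteration 1:
  f(0.800000) = 0.312000
  f'(0.800000) = 2.920000
  x_1 = 0.800000 - 0.312000/2.920000 = 0.693151
Iteration 2:
  f(0.693151) = 0.026180
  f'(0.693151) = 2.441374
  x_2 = 0.693151 - 0.026180/2.441374 = 0.682427
Iteration 3:
  f(0.682427) = 0.000238
  f'(0.682427) = 2.397120
  x_3 = 0.682427 - 0.000238/2.397120 = 0.682328
Iteration 4:
  f(0.682328) = 0.000000
  f'(0.682328) = 2.396714
  x_4 = 0.682328 - 0.000000/2.396714 = 0.682328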